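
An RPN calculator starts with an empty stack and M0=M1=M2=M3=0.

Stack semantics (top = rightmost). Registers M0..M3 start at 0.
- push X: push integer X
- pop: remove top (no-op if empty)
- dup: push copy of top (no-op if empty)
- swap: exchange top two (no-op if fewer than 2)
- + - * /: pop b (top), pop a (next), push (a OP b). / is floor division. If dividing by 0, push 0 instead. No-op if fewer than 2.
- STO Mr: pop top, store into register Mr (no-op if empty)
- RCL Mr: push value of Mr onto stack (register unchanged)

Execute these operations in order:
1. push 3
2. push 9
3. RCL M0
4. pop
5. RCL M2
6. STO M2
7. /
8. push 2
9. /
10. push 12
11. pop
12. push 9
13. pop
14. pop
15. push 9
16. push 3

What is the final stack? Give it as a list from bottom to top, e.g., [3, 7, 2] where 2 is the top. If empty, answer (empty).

After op 1 (push 3): stack=[3] mem=[0,0,0,0]
After op 2 (push 9): stack=[3,9] mem=[0,0,0,0]
After op 3 (RCL M0): stack=[3,9,0] mem=[0,0,0,0]
After op 4 (pop): stack=[3,9] mem=[0,0,0,0]
After op 5 (RCL M2): stack=[3,9,0] mem=[0,0,0,0]
After op 6 (STO M2): stack=[3,9] mem=[0,0,0,0]
After op 7 (/): stack=[0] mem=[0,0,0,0]
After op 8 (push 2): stack=[0,2] mem=[0,0,0,0]
After op 9 (/): stack=[0] mem=[0,0,0,0]
After op 10 (push 12): stack=[0,12] mem=[0,0,0,0]
After op 11 (pop): stack=[0] mem=[0,0,0,0]
After op 12 (push 9): stack=[0,9] mem=[0,0,0,0]
After op 13 (pop): stack=[0] mem=[0,0,0,0]
After op 14 (pop): stack=[empty] mem=[0,0,0,0]
After op 15 (push 9): stack=[9] mem=[0,0,0,0]
After op 16 (push 3): stack=[9,3] mem=[0,0,0,0]

Answer: [9, 3]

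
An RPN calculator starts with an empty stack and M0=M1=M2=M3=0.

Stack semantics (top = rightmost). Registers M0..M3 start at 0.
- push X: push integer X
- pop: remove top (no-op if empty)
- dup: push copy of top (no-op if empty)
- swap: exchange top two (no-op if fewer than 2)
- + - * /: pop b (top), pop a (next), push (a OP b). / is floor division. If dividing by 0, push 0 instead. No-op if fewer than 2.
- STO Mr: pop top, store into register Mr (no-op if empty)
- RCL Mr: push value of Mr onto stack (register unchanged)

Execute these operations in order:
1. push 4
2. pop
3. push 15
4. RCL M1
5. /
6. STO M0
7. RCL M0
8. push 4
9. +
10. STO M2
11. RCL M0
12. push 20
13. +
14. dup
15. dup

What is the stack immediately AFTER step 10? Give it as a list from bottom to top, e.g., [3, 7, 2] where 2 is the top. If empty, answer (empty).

After op 1 (push 4): stack=[4] mem=[0,0,0,0]
After op 2 (pop): stack=[empty] mem=[0,0,0,0]
After op 3 (push 15): stack=[15] mem=[0,0,0,0]
After op 4 (RCL M1): stack=[15,0] mem=[0,0,0,0]
After op 5 (/): stack=[0] mem=[0,0,0,0]
After op 6 (STO M0): stack=[empty] mem=[0,0,0,0]
After op 7 (RCL M0): stack=[0] mem=[0,0,0,0]
After op 8 (push 4): stack=[0,4] mem=[0,0,0,0]
After op 9 (+): stack=[4] mem=[0,0,0,0]
After op 10 (STO M2): stack=[empty] mem=[0,0,4,0]

(empty)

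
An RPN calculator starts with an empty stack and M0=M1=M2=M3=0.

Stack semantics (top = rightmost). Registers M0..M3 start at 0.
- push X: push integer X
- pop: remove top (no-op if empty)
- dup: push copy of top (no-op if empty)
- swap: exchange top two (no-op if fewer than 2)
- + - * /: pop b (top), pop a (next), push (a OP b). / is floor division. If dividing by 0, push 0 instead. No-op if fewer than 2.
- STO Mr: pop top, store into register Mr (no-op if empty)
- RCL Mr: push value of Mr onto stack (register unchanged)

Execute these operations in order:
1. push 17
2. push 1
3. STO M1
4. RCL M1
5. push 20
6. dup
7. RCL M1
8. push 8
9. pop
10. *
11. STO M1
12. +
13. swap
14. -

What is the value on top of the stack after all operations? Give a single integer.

Answer: 4

Derivation:
After op 1 (push 17): stack=[17] mem=[0,0,0,0]
After op 2 (push 1): stack=[17,1] mem=[0,0,0,0]
After op 3 (STO M1): stack=[17] mem=[0,1,0,0]
After op 4 (RCL M1): stack=[17,1] mem=[0,1,0,0]
After op 5 (push 20): stack=[17,1,20] mem=[0,1,0,0]
After op 6 (dup): stack=[17,1,20,20] mem=[0,1,0,0]
After op 7 (RCL M1): stack=[17,1,20,20,1] mem=[0,1,0,0]
After op 8 (push 8): stack=[17,1,20,20,1,8] mem=[0,1,0,0]
After op 9 (pop): stack=[17,1,20,20,1] mem=[0,1,0,0]
After op 10 (*): stack=[17,1,20,20] mem=[0,1,0,0]
After op 11 (STO M1): stack=[17,1,20] mem=[0,20,0,0]
After op 12 (+): stack=[17,21] mem=[0,20,0,0]
After op 13 (swap): stack=[21,17] mem=[0,20,0,0]
After op 14 (-): stack=[4] mem=[0,20,0,0]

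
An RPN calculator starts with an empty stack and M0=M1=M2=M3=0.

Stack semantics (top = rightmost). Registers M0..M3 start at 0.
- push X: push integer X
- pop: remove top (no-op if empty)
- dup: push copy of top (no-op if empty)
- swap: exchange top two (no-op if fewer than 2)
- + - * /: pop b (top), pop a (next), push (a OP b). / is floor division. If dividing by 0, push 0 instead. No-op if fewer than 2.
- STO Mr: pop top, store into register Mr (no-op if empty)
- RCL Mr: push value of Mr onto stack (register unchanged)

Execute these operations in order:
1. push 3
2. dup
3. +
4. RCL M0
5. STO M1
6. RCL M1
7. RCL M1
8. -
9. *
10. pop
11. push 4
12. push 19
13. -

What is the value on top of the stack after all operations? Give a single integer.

After op 1 (push 3): stack=[3] mem=[0,0,0,0]
After op 2 (dup): stack=[3,3] mem=[0,0,0,0]
After op 3 (+): stack=[6] mem=[0,0,0,0]
After op 4 (RCL M0): stack=[6,0] mem=[0,0,0,0]
After op 5 (STO M1): stack=[6] mem=[0,0,0,0]
After op 6 (RCL M1): stack=[6,0] mem=[0,0,0,0]
After op 7 (RCL M1): stack=[6,0,0] mem=[0,0,0,0]
After op 8 (-): stack=[6,0] mem=[0,0,0,0]
After op 9 (*): stack=[0] mem=[0,0,0,0]
After op 10 (pop): stack=[empty] mem=[0,0,0,0]
After op 11 (push 4): stack=[4] mem=[0,0,0,0]
After op 12 (push 19): stack=[4,19] mem=[0,0,0,0]
After op 13 (-): stack=[-15] mem=[0,0,0,0]

Answer: -15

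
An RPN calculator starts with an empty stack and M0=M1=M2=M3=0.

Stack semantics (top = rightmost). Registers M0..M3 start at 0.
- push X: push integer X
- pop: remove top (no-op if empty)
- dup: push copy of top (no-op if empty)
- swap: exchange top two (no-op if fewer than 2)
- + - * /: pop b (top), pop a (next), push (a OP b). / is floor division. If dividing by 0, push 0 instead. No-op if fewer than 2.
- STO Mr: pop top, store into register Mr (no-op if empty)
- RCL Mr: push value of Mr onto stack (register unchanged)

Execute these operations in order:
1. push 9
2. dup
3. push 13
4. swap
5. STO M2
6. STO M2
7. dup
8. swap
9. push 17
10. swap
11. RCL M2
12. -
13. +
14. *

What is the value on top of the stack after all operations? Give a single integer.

Answer: 117

Derivation:
After op 1 (push 9): stack=[9] mem=[0,0,0,0]
After op 2 (dup): stack=[9,9] mem=[0,0,0,0]
After op 3 (push 13): stack=[9,9,13] mem=[0,0,0,0]
After op 4 (swap): stack=[9,13,9] mem=[0,0,0,0]
After op 5 (STO M2): stack=[9,13] mem=[0,0,9,0]
After op 6 (STO M2): stack=[9] mem=[0,0,13,0]
After op 7 (dup): stack=[9,9] mem=[0,0,13,0]
After op 8 (swap): stack=[9,9] mem=[0,0,13,0]
After op 9 (push 17): stack=[9,9,17] mem=[0,0,13,0]
After op 10 (swap): stack=[9,17,9] mem=[0,0,13,0]
After op 11 (RCL M2): stack=[9,17,9,13] mem=[0,0,13,0]
After op 12 (-): stack=[9,17,-4] mem=[0,0,13,0]
After op 13 (+): stack=[9,13] mem=[0,0,13,0]
After op 14 (*): stack=[117] mem=[0,0,13,0]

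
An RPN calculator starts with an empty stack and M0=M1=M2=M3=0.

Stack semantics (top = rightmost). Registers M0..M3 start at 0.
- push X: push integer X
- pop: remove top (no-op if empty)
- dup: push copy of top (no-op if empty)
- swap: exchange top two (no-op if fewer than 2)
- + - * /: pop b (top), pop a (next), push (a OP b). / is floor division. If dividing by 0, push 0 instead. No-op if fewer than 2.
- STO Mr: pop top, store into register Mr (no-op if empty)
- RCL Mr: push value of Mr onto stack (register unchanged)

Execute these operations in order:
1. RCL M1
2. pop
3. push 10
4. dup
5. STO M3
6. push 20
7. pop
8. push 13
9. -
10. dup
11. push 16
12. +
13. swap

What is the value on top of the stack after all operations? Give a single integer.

Answer: -3

Derivation:
After op 1 (RCL M1): stack=[0] mem=[0,0,0,0]
After op 2 (pop): stack=[empty] mem=[0,0,0,0]
After op 3 (push 10): stack=[10] mem=[0,0,0,0]
After op 4 (dup): stack=[10,10] mem=[0,0,0,0]
After op 5 (STO M3): stack=[10] mem=[0,0,0,10]
After op 6 (push 20): stack=[10,20] mem=[0,0,0,10]
After op 7 (pop): stack=[10] mem=[0,0,0,10]
After op 8 (push 13): stack=[10,13] mem=[0,0,0,10]
After op 9 (-): stack=[-3] mem=[0,0,0,10]
After op 10 (dup): stack=[-3,-3] mem=[0,0,0,10]
After op 11 (push 16): stack=[-3,-3,16] mem=[0,0,0,10]
After op 12 (+): stack=[-3,13] mem=[0,0,0,10]
After op 13 (swap): stack=[13,-3] mem=[0,0,0,10]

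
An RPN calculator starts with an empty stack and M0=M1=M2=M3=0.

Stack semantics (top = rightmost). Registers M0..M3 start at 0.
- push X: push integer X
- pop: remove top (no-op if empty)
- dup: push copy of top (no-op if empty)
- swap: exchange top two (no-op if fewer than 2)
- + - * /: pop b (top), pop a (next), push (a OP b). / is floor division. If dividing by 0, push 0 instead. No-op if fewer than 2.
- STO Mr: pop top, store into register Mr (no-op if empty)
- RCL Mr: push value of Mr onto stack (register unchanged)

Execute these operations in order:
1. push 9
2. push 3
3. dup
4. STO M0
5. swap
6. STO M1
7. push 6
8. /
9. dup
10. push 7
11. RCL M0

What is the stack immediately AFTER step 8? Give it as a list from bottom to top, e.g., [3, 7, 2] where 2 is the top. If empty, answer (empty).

After op 1 (push 9): stack=[9] mem=[0,0,0,0]
After op 2 (push 3): stack=[9,3] mem=[0,0,0,0]
After op 3 (dup): stack=[9,3,3] mem=[0,0,0,0]
After op 4 (STO M0): stack=[9,3] mem=[3,0,0,0]
After op 5 (swap): stack=[3,9] mem=[3,0,0,0]
After op 6 (STO M1): stack=[3] mem=[3,9,0,0]
After op 7 (push 6): stack=[3,6] mem=[3,9,0,0]
After op 8 (/): stack=[0] mem=[3,9,0,0]

[0]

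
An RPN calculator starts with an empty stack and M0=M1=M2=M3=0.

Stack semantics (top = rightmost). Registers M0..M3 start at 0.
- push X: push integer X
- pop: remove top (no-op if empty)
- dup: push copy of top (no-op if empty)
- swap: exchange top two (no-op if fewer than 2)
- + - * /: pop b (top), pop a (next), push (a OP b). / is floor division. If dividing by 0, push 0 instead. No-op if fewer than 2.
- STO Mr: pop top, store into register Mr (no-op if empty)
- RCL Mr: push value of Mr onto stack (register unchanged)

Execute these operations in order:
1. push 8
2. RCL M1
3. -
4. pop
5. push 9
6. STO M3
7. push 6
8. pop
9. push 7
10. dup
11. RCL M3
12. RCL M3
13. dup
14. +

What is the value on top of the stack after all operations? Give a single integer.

After op 1 (push 8): stack=[8] mem=[0,0,0,0]
After op 2 (RCL M1): stack=[8,0] mem=[0,0,0,0]
After op 3 (-): stack=[8] mem=[0,0,0,0]
After op 4 (pop): stack=[empty] mem=[0,0,0,0]
After op 5 (push 9): stack=[9] mem=[0,0,0,0]
After op 6 (STO M3): stack=[empty] mem=[0,0,0,9]
After op 7 (push 6): stack=[6] mem=[0,0,0,9]
After op 8 (pop): stack=[empty] mem=[0,0,0,9]
After op 9 (push 7): stack=[7] mem=[0,0,0,9]
After op 10 (dup): stack=[7,7] mem=[0,0,0,9]
After op 11 (RCL M3): stack=[7,7,9] mem=[0,0,0,9]
After op 12 (RCL M3): stack=[7,7,9,9] mem=[0,0,0,9]
After op 13 (dup): stack=[7,7,9,9,9] mem=[0,0,0,9]
After op 14 (+): stack=[7,7,9,18] mem=[0,0,0,9]

Answer: 18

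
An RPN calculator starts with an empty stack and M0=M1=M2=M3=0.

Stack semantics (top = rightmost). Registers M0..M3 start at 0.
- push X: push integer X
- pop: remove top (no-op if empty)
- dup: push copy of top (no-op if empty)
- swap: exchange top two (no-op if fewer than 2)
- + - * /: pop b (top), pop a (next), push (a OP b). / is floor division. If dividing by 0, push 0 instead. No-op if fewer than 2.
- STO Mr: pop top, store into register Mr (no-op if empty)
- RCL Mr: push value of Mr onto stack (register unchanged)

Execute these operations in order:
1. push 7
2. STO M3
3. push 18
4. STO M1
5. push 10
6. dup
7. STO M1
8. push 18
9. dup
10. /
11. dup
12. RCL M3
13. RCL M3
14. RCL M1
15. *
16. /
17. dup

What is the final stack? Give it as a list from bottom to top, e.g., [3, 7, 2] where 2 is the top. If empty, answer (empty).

Answer: [10, 1, 1, 0, 0]

Derivation:
After op 1 (push 7): stack=[7] mem=[0,0,0,0]
After op 2 (STO M3): stack=[empty] mem=[0,0,0,7]
After op 3 (push 18): stack=[18] mem=[0,0,0,7]
After op 4 (STO M1): stack=[empty] mem=[0,18,0,7]
After op 5 (push 10): stack=[10] mem=[0,18,0,7]
After op 6 (dup): stack=[10,10] mem=[0,18,0,7]
After op 7 (STO M1): stack=[10] mem=[0,10,0,7]
After op 8 (push 18): stack=[10,18] mem=[0,10,0,7]
After op 9 (dup): stack=[10,18,18] mem=[0,10,0,7]
After op 10 (/): stack=[10,1] mem=[0,10,0,7]
After op 11 (dup): stack=[10,1,1] mem=[0,10,0,7]
After op 12 (RCL M3): stack=[10,1,1,7] mem=[0,10,0,7]
After op 13 (RCL M3): stack=[10,1,1,7,7] mem=[0,10,0,7]
After op 14 (RCL M1): stack=[10,1,1,7,7,10] mem=[0,10,0,7]
After op 15 (*): stack=[10,1,1,7,70] mem=[0,10,0,7]
After op 16 (/): stack=[10,1,1,0] mem=[0,10,0,7]
After op 17 (dup): stack=[10,1,1,0,0] mem=[0,10,0,7]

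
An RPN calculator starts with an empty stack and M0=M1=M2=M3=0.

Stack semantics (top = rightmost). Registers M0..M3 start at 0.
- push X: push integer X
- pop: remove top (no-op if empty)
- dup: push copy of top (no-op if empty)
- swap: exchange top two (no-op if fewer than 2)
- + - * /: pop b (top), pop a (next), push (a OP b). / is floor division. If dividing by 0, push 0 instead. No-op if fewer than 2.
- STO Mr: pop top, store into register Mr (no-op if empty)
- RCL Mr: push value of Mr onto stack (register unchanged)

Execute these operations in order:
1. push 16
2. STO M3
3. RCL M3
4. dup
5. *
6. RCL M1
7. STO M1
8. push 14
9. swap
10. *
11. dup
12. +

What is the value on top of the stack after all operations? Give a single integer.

After op 1 (push 16): stack=[16] mem=[0,0,0,0]
After op 2 (STO M3): stack=[empty] mem=[0,0,0,16]
After op 3 (RCL M3): stack=[16] mem=[0,0,0,16]
After op 4 (dup): stack=[16,16] mem=[0,0,0,16]
After op 5 (*): stack=[256] mem=[0,0,0,16]
After op 6 (RCL M1): stack=[256,0] mem=[0,0,0,16]
After op 7 (STO M1): stack=[256] mem=[0,0,0,16]
After op 8 (push 14): stack=[256,14] mem=[0,0,0,16]
After op 9 (swap): stack=[14,256] mem=[0,0,0,16]
After op 10 (*): stack=[3584] mem=[0,0,0,16]
After op 11 (dup): stack=[3584,3584] mem=[0,0,0,16]
After op 12 (+): stack=[7168] mem=[0,0,0,16]

Answer: 7168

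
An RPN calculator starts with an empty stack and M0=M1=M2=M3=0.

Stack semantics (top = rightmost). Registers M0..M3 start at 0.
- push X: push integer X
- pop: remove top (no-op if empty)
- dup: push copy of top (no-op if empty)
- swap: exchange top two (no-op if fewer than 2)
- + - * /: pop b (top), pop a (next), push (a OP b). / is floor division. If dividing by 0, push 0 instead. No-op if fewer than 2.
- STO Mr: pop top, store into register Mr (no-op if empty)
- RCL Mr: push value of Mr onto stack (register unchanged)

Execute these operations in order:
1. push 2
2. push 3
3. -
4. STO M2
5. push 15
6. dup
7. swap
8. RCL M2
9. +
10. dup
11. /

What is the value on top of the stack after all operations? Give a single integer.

Answer: 1

Derivation:
After op 1 (push 2): stack=[2] mem=[0,0,0,0]
After op 2 (push 3): stack=[2,3] mem=[0,0,0,0]
After op 3 (-): stack=[-1] mem=[0,0,0,0]
After op 4 (STO M2): stack=[empty] mem=[0,0,-1,0]
After op 5 (push 15): stack=[15] mem=[0,0,-1,0]
After op 6 (dup): stack=[15,15] mem=[0,0,-1,0]
After op 7 (swap): stack=[15,15] mem=[0,0,-1,0]
After op 8 (RCL M2): stack=[15,15,-1] mem=[0,0,-1,0]
After op 9 (+): stack=[15,14] mem=[0,0,-1,0]
After op 10 (dup): stack=[15,14,14] mem=[0,0,-1,0]
After op 11 (/): stack=[15,1] mem=[0,0,-1,0]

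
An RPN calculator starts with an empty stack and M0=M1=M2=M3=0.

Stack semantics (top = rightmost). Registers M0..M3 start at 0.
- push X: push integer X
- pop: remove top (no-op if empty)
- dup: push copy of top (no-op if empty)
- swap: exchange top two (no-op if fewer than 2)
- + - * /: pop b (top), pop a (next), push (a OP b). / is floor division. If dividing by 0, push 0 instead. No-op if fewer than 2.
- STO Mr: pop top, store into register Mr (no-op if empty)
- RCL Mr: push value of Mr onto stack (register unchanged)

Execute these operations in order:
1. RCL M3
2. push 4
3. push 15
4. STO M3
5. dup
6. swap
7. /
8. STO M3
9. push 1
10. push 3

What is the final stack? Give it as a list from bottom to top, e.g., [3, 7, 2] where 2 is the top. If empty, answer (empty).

Answer: [0, 1, 3]

Derivation:
After op 1 (RCL M3): stack=[0] mem=[0,0,0,0]
After op 2 (push 4): stack=[0,4] mem=[0,0,0,0]
After op 3 (push 15): stack=[0,4,15] mem=[0,0,0,0]
After op 4 (STO M3): stack=[0,4] mem=[0,0,0,15]
After op 5 (dup): stack=[0,4,4] mem=[0,0,0,15]
After op 6 (swap): stack=[0,4,4] mem=[0,0,0,15]
After op 7 (/): stack=[0,1] mem=[0,0,0,15]
After op 8 (STO M3): stack=[0] mem=[0,0,0,1]
After op 9 (push 1): stack=[0,1] mem=[0,0,0,1]
After op 10 (push 3): stack=[0,1,3] mem=[0,0,0,1]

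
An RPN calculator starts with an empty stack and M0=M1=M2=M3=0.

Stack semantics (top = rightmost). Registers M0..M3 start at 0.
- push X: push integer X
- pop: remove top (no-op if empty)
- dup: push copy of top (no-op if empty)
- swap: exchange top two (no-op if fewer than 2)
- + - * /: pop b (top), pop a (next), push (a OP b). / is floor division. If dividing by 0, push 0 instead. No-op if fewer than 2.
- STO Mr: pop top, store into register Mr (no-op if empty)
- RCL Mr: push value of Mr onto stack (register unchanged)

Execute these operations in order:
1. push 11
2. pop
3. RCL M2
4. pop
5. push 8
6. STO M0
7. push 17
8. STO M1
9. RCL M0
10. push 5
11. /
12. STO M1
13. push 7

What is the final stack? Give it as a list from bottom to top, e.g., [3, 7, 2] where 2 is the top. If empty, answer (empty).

Answer: [7]

Derivation:
After op 1 (push 11): stack=[11] mem=[0,0,0,0]
After op 2 (pop): stack=[empty] mem=[0,0,0,0]
After op 3 (RCL M2): stack=[0] mem=[0,0,0,0]
After op 4 (pop): stack=[empty] mem=[0,0,0,0]
After op 5 (push 8): stack=[8] mem=[0,0,0,0]
After op 6 (STO M0): stack=[empty] mem=[8,0,0,0]
After op 7 (push 17): stack=[17] mem=[8,0,0,0]
After op 8 (STO M1): stack=[empty] mem=[8,17,0,0]
After op 9 (RCL M0): stack=[8] mem=[8,17,0,0]
After op 10 (push 5): stack=[8,5] mem=[8,17,0,0]
After op 11 (/): stack=[1] mem=[8,17,0,0]
After op 12 (STO M1): stack=[empty] mem=[8,1,0,0]
After op 13 (push 7): stack=[7] mem=[8,1,0,0]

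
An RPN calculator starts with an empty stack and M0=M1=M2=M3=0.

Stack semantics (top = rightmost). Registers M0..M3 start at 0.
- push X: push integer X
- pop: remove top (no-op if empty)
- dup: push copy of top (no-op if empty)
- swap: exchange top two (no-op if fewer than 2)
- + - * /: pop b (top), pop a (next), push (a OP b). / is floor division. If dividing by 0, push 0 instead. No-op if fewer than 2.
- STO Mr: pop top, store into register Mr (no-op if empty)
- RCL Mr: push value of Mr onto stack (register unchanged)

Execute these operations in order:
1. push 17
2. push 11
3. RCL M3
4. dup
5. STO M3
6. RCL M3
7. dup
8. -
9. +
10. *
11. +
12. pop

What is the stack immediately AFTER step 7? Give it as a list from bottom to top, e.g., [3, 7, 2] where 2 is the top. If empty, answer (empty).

After op 1 (push 17): stack=[17] mem=[0,0,0,0]
After op 2 (push 11): stack=[17,11] mem=[0,0,0,0]
After op 3 (RCL M3): stack=[17,11,0] mem=[0,0,0,0]
After op 4 (dup): stack=[17,11,0,0] mem=[0,0,0,0]
After op 5 (STO M3): stack=[17,11,0] mem=[0,0,0,0]
After op 6 (RCL M3): stack=[17,11,0,0] mem=[0,0,0,0]
After op 7 (dup): stack=[17,11,0,0,0] mem=[0,0,0,0]

[17, 11, 0, 0, 0]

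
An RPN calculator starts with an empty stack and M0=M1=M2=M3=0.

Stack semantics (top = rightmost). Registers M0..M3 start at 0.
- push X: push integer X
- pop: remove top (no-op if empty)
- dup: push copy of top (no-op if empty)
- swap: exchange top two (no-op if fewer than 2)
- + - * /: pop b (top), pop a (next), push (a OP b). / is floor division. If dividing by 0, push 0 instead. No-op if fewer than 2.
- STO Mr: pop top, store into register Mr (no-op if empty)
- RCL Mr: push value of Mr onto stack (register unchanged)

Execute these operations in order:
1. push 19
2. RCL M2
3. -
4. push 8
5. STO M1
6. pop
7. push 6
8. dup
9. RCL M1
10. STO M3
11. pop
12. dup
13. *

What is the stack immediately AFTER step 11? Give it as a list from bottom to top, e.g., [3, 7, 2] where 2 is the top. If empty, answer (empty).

After op 1 (push 19): stack=[19] mem=[0,0,0,0]
After op 2 (RCL M2): stack=[19,0] mem=[0,0,0,0]
After op 3 (-): stack=[19] mem=[0,0,0,0]
After op 4 (push 8): stack=[19,8] mem=[0,0,0,0]
After op 5 (STO M1): stack=[19] mem=[0,8,0,0]
After op 6 (pop): stack=[empty] mem=[0,8,0,0]
After op 7 (push 6): stack=[6] mem=[0,8,0,0]
After op 8 (dup): stack=[6,6] mem=[0,8,0,0]
After op 9 (RCL M1): stack=[6,6,8] mem=[0,8,0,0]
After op 10 (STO M3): stack=[6,6] mem=[0,8,0,8]
After op 11 (pop): stack=[6] mem=[0,8,0,8]

[6]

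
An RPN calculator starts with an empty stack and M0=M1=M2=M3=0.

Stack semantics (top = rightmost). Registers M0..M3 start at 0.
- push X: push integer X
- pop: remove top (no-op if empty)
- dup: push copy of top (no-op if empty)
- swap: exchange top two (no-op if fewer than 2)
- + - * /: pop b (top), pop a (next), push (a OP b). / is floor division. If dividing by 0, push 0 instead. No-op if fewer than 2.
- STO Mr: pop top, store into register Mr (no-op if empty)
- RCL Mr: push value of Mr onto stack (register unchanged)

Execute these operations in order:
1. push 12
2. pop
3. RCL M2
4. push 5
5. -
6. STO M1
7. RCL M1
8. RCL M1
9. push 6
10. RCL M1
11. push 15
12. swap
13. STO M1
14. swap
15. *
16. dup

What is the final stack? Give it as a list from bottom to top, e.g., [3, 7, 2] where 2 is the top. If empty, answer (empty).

After op 1 (push 12): stack=[12] mem=[0,0,0,0]
After op 2 (pop): stack=[empty] mem=[0,0,0,0]
After op 3 (RCL M2): stack=[0] mem=[0,0,0,0]
After op 4 (push 5): stack=[0,5] mem=[0,0,0,0]
After op 5 (-): stack=[-5] mem=[0,0,0,0]
After op 6 (STO M1): stack=[empty] mem=[0,-5,0,0]
After op 7 (RCL M1): stack=[-5] mem=[0,-5,0,0]
After op 8 (RCL M1): stack=[-5,-5] mem=[0,-5,0,0]
After op 9 (push 6): stack=[-5,-5,6] mem=[0,-5,0,0]
After op 10 (RCL M1): stack=[-5,-5,6,-5] mem=[0,-5,0,0]
After op 11 (push 15): stack=[-5,-5,6,-5,15] mem=[0,-5,0,0]
After op 12 (swap): stack=[-5,-5,6,15,-5] mem=[0,-5,0,0]
After op 13 (STO M1): stack=[-5,-5,6,15] mem=[0,-5,0,0]
After op 14 (swap): stack=[-5,-5,15,6] mem=[0,-5,0,0]
After op 15 (*): stack=[-5,-5,90] mem=[0,-5,0,0]
After op 16 (dup): stack=[-5,-5,90,90] mem=[0,-5,0,0]

Answer: [-5, -5, 90, 90]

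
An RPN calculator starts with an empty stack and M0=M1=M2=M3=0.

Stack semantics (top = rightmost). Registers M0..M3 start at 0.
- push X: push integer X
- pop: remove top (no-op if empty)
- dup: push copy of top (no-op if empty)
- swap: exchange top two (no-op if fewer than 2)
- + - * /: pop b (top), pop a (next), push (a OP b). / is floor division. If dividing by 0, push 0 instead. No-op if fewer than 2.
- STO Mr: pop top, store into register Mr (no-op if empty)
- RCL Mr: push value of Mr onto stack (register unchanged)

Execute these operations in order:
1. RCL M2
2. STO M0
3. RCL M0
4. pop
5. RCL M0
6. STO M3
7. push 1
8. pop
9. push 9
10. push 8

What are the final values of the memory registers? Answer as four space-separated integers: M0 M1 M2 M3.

After op 1 (RCL M2): stack=[0] mem=[0,0,0,0]
After op 2 (STO M0): stack=[empty] mem=[0,0,0,0]
After op 3 (RCL M0): stack=[0] mem=[0,0,0,0]
After op 4 (pop): stack=[empty] mem=[0,0,0,0]
After op 5 (RCL M0): stack=[0] mem=[0,0,0,0]
After op 6 (STO M3): stack=[empty] mem=[0,0,0,0]
After op 7 (push 1): stack=[1] mem=[0,0,0,0]
After op 8 (pop): stack=[empty] mem=[0,0,0,0]
After op 9 (push 9): stack=[9] mem=[0,0,0,0]
After op 10 (push 8): stack=[9,8] mem=[0,0,0,0]

Answer: 0 0 0 0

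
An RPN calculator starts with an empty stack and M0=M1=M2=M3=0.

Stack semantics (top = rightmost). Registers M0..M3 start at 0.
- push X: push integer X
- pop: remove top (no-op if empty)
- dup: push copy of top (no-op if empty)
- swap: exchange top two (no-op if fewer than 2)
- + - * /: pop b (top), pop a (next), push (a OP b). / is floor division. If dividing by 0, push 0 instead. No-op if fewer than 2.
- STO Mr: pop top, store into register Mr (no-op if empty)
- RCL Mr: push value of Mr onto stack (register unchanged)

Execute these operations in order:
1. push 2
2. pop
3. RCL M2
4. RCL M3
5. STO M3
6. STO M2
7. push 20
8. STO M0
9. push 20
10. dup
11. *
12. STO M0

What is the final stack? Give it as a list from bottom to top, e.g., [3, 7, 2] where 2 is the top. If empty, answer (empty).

Answer: (empty)

Derivation:
After op 1 (push 2): stack=[2] mem=[0,0,0,0]
After op 2 (pop): stack=[empty] mem=[0,0,0,0]
After op 3 (RCL M2): stack=[0] mem=[0,0,0,0]
After op 4 (RCL M3): stack=[0,0] mem=[0,0,0,0]
After op 5 (STO M3): stack=[0] mem=[0,0,0,0]
After op 6 (STO M2): stack=[empty] mem=[0,0,0,0]
After op 7 (push 20): stack=[20] mem=[0,0,0,0]
After op 8 (STO M0): stack=[empty] mem=[20,0,0,0]
After op 9 (push 20): stack=[20] mem=[20,0,0,0]
After op 10 (dup): stack=[20,20] mem=[20,0,0,0]
After op 11 (*): stack=[400] mem=[20,0,0,0]
After op 12 (STO M0): stack=[empty] mem=[400,0,0,0]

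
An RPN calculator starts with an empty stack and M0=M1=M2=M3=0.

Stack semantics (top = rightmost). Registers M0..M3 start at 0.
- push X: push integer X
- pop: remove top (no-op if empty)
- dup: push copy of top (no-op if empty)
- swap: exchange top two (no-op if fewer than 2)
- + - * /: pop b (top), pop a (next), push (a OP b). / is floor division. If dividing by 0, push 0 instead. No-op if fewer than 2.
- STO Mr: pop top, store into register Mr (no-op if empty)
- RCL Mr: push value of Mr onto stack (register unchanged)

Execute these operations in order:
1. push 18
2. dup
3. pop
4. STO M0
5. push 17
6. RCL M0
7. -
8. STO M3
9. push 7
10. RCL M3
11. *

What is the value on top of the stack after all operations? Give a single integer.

After op 1 (push 18): stack=[18] mem=[0,0,0,0]
After op 2 (dup): stack=[18,18] mem=[0,0,0,0]
After op 3 (pop): stack=[18] mem=[0,0,0,0]
After op 4 (STO M0): stack=[empty] mem=[18,0,0,0]
After op 5 (push 17): stack=[17] mem=[18,0,0,0]
After op 6 (RCL M0): stack=[17,18] mem=[18,0,0,0]
After op 7 (-): stack=[-1] mem=[18,0,0,0]
After op 8 (STO M3): stack=[empty] mem=[18,0,0,-1]
After op 9 (push 7): stack=[7] mem=[18,0,0,-1]
After op 10 (RCL M3): stack=[7,-1] mem=[18,0,0,-1]
After op 11 (*): stack=[-7] mem=[18,0,0,-1]

Answer: -7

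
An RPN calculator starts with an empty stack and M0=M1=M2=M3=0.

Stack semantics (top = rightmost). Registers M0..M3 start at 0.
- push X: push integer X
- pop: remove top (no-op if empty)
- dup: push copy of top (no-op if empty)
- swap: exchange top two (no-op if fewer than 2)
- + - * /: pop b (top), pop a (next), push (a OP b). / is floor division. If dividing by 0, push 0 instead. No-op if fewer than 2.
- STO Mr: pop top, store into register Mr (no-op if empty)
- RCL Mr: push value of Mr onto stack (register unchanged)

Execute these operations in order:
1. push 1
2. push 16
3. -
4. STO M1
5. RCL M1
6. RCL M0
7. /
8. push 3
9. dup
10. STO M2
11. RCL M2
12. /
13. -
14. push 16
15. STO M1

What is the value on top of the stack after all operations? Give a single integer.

Answer: -1

Derivation:
After op 1 (push 1): stack=[1] mem=[0,0,0,0]
After op 2 (push 16): stack=[1,16] mem=[0,0,0,0]
After op 3 (-): stack=[-15] mem=[0,0,0,0]
After op 4 (STO M1): stack=[empty] mem=[0,-15,0,0]
After op 5 (RCL M1): stack=[-15] mem=[0,-15,0,0]
After op 6 (RCL M0): stack=[-15,0] mem=[0,-15,0,0]
After op 7 (/): stack=[0] mem=[0,-15,0,0]
After op 8 (push 3): stack=[0,3] mem=[0,-15,0,0]
After op 9 (dup): stack=[0,3,3] mem=[0,-15,0,0]
After op 10 (STO M2): stack=[0,3] mem=[0,-15,3,0]
After op 11 (RCL M2): stack=[0,3,3] mem=[0,-15,3,0]
After op 12 (/): stack=[0,1] mem=[0,-15,3,0]
After op 13 (-): stack=[-1] mem=[0,-15,3,0]
After op 14 (push 16): stack=[-1,16] mem=[0,-15,3,0]
After op 15 (STO M1): stack=[-1] mem=[0,16,3,0]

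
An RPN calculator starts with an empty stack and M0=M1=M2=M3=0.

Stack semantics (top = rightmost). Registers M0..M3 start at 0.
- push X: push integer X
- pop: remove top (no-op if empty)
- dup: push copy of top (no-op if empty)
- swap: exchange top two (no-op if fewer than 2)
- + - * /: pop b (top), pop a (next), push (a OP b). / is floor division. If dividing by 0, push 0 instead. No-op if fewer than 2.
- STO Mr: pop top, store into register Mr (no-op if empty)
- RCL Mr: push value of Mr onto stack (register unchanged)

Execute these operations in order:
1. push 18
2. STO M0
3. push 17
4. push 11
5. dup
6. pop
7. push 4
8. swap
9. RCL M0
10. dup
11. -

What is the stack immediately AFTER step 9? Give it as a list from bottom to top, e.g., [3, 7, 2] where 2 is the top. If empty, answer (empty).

After op 1 (push 18): stack=[18] mem=[0,0,0,0]
After op 2 (STO M0): stack=[empty] mem=[18,0,0,0]
After op 3 (push 17): stack=[17] mem=[18,0,0,0]
After op 4 (push 11): stack=[17,11] mem=[18,0,0,0]
After op 5 (dup): stack=[17,11,11] mem=[18,0,0,0]
After op 6 (pop): stack=[17,11] mem=[18,0,0,0]
After op 7 (push 4): stack=[17,11,4] mem=[18,0,0,0]
After op 8 (swap): stack=[17,4,11] mem=[18,0,0,0]
After op 9 (RCL M0): stack=[17,4,11,18] mem=[18,0,0,0]

[17, 4, 11, 18]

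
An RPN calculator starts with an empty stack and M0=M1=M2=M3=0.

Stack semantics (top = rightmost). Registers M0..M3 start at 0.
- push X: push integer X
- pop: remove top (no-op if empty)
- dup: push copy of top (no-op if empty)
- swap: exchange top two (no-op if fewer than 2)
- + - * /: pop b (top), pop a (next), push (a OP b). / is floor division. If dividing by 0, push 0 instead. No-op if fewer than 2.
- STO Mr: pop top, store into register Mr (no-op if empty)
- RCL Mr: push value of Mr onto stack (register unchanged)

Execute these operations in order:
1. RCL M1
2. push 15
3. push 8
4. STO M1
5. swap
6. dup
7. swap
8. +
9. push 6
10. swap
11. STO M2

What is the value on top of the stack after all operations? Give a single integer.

After op 1 (RCL M1): stack=[0] mem=[0,0,0,0]
After op 2 (push 15): stack=[0,15] mem=[0,0,0,0]
After op 3 (push 8): stack=[0,15,8] mem=[0,0,0,0]
After op 4 (STO M1): stack=[0,15] mem=[0,8,0,0]
After op 5 (swap): stack=[15,0] mem=[0,8,0,0]
After op 6 (dup): stack=[15,0,0] mem=[0,8,0,0]
After op 7 (swap): stack=[15,0,0] mem=[0,8,0,0]
After op 8 (+): stack=[15,0] mem=[0,8,0,0]
After op 9 (push 6): stack=[15,0,6] mem=[0,8,0,0]
After op 10 (swap): stack=[15,6,0] mem=[0,8,0,0]
After op 11 (STO M2): stack=[15,6] mem=[0,8,0,0]

Answer: 6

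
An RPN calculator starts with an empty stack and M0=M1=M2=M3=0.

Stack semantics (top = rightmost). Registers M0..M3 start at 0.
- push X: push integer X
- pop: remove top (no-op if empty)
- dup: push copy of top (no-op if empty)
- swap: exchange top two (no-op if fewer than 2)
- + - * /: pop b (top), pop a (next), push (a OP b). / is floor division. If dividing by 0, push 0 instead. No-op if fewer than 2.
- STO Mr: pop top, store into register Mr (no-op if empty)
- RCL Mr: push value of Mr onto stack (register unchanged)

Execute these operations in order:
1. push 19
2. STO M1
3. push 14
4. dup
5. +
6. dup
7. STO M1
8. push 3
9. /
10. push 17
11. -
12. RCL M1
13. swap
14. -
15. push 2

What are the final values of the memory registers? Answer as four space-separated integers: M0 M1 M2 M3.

After op 1 (push 19): stack=[19] mem=[0,0,0,0]
After op 2 (STO M1): stack=[empty] mem=[0,19,0,0]
After op 3 (push 14): stack=[14] mem=[0,19,0,0]
After op 4 (dup): stack=[14,14] mem=[0,19,0,0]
After op 5 (+): stack=[28] mem=[0,19,0,0]
After op 6 (dup): stack=[28,28] mem=[0,19,0,0]
After op 7 (STO M1): stack=[28] mem=[0,28,0,0]
After op 8 (push 3): stack=[28,3] mem=[0,28,0,0]
After op 9 (/): stack=[9] mem=[0,28,0,0]
After op 10 (push 17): stack=[9,17] mem=[0,28,0,0]
After op 11 (-): stack=[-8] mem=[0,28,0,0]
After op 12 (RCL M1): stack=[-8,28] mem=[0,28,0,0]
After op 13 (swap): stack=[28,-8] mem=[0,28,0,0]
After op 14 (-): stack=[36] mem=[0,28,0,0]
After op 15 (push 2): stack=[36,2] mem=[0,28,0,0]

Answer: 0 28 0 0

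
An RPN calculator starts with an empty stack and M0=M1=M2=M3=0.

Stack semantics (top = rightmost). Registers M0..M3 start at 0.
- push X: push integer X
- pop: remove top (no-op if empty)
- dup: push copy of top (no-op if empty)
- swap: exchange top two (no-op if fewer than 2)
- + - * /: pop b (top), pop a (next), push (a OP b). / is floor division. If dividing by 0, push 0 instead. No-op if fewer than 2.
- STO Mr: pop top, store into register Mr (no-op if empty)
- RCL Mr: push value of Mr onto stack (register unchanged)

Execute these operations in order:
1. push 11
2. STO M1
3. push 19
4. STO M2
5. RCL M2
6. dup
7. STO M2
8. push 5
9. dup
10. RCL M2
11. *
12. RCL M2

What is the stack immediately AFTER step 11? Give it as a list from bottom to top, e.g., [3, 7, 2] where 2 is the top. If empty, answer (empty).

After op 1 (push 11): stack=[11] mem=[0,0,0,0]
After op 2 (STO M1): stack=[empty] mem=[0,11,0,0]
After op 3 (push 19): stack=[19] mem=[0,11,0,0]
After op 4 (STO M2): stack=[empty] mem=[0,11,19,0]
After op 5 (RCL M2): stack=[19] mem=[0,11,19,0]
After op 6 (dup): stack=[19,19] mem=[0,11,19,0]
After op 7 (STO M2): stack=[19] mem=[0,11,19,0]
After op 8 (push 5): stack=[19,5] mem=[0,11,19,0]
After op 9 (dup): stack=[19,5,5] mem=[0,11,19,0]
After op 10 (RCL M2): stack=[19,5,5,19] mem=[0,11,19,0]
After op 11 (*): stack=[19,5,95] mem=[0,11,19,0]

[19, 5, 95]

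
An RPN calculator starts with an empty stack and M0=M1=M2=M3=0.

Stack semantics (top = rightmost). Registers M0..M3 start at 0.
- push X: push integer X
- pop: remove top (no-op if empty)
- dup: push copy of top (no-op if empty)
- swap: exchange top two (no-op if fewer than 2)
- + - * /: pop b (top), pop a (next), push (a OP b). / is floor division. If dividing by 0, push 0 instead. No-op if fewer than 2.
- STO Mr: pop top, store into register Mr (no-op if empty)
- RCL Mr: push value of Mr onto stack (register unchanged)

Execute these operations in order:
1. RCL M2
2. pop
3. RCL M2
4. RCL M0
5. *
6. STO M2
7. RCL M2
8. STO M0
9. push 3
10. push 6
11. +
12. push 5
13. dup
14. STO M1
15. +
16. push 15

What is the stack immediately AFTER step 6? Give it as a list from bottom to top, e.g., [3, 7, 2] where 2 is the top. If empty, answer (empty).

After op 1 (RCL M2): stack=[0] mem=[0,0,0,0]
After op 2 (pop): stack=[empty] mem=[0,0,0,0]
After op 3 (RCL M2): stack=[0] mem=[0,0,0,0]
After op 4 (RCL M0): stack=[0,0] mem=[0,0,0,0]
After op 5 (*): stack=[0] mem=[0,0,0,0]
After op 6 (STO M2): stack=[empty] mem=[0,0,0,0]

(empty)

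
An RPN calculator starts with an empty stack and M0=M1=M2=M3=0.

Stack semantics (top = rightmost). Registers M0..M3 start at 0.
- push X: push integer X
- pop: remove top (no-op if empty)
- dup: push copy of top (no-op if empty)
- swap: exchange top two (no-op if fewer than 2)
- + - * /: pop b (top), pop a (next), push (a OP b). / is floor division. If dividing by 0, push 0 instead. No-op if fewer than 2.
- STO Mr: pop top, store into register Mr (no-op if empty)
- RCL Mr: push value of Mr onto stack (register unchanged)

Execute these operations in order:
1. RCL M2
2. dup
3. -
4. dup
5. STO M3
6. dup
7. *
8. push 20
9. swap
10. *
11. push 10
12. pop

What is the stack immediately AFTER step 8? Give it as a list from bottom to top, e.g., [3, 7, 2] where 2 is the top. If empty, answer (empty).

After op 1 (RCL M2): stack=[0] mem=[0,0,0,0]
After op 2 (dup): stack=[0,0] mem=[0,0,0,0]
After op 3 (-): stack=[0] mem=[0,0,0,0]
After op 4 (dup): stack=[0,0] mem=[0,0,0,0]
After op 5 (STO M3): stack=[0] mem=[0,0,0,0]
After op 6 (dup): stack=[0,0] mem=[0,0,0,0]
After op 7 (*): stack=[0] mem=[0,0,0,0]
After op 8 (push 20): stack=[0,20] mem=[0,0,0,0]

[0, 20]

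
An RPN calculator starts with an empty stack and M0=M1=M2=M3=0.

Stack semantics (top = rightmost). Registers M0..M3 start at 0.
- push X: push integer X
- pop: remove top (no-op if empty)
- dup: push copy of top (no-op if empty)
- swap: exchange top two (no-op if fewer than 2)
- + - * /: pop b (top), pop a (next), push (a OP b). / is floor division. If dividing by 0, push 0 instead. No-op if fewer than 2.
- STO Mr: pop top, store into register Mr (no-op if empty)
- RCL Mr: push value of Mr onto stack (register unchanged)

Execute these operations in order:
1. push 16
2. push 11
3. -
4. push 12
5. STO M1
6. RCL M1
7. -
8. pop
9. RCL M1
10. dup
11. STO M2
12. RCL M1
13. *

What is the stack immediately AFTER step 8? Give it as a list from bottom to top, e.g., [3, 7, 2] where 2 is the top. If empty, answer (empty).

After op 1 (push 16): stack=[16] mem=[0,0,0,0]
After op 2 (push 11): stack=[16,11] mem=[0,0,0,0]
After op 3 (-): stack=[5] mem=[0,0,0,0]
After op 4 (push 12): stack=[5,12] mem=[0,0,0,0]
After op 5 (STO M1): stack=[5] mem=[0,12,0,0]
After op 6 (RCL M1): stack=[5,12] mem=[0,12,0,0]
After op 7 (-): stack=[-7] mem=[0,12,0,0]
After op 8 (pop): stack=[empty] mem=[0,12,0,0]

(empty)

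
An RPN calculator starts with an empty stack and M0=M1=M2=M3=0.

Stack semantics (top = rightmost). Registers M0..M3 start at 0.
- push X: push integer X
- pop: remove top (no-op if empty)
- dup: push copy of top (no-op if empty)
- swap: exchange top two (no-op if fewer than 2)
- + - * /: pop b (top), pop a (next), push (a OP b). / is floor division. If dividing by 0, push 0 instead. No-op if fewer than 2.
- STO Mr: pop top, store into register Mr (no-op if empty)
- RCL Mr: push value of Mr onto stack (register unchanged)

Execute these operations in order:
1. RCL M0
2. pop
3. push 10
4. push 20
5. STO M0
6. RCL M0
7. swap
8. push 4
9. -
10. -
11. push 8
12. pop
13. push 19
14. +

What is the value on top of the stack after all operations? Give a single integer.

After op 1 (RCL M0): stack=[0] mem=[0,0,0,0]
After op 2 (pop): stack=[empty] mem=[0,0,0,0]
After op 3 (push 10): stack=[10] mem=[0,0,0,0]
After op 4 (push 20): stack=[10,20] mem=[0,0,0,0]
After op 5 (STO M0): stack=[10] mem=[20,0,0,0]
After op 6 (RCL M0): stack=[10,20] mem=[20,0,0,0]
After op 7 (swap): stack=[20,10] mem=[20,0,0,0]
After op 8 (push 4): stack=[20,10,4] mem=[20,0,0,0]
After op 9 (-): stack=[20,6] mem=[20,0,0,0]
After op 10 (-): stack=[14] mem=[20,0,0,0]
After op 11 (push 8): stack=[14,8] mem=[20,0,0,0]
After op 12 (pop): stack=[14] mem=[20,0,0,0]
After op 13 (push 19): stack=[14,19] mem=[20,0,0,0]
After op 14 (+): stack=[33] mem=[20,0,0,0]

Answer: 33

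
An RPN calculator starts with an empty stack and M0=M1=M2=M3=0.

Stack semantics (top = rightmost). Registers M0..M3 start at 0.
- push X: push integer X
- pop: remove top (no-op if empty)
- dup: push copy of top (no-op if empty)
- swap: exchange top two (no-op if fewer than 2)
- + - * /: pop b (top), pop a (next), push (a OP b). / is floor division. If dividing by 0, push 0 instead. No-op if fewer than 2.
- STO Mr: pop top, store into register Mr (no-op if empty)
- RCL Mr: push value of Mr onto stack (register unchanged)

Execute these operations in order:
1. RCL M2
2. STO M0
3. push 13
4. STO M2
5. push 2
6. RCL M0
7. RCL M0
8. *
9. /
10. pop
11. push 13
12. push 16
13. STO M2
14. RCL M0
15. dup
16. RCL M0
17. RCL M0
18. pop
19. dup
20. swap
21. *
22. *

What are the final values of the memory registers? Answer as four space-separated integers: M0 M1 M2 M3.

Answer: 0 0 16 0

Derivation:
After op 1 (RCL M2): stack=[0] mem=[0,0,0,0]
After op 2 (STO M0): stack=[empty] mem=[0,0,0,0]
After op 3 (push 13): stack=[13] mem=[0,0,0,0]
After op 4 (STO M2): stack=[empty] mem=[0,0,13,0]
After op 5 (push 2): stack=[2] mem=[0,0,13,0]
After op 6 (RCL M0): stack=[2,0] mem=[0,0,13,0]
After op 7 (RCL M0): stack=[2,0,0] mem=[0,0,13,0]
After op 8 (*): stack=[2,0] mem=[0,0,13,0]
After op 9 (/): stack=[0] mem=[0,0,13,0]
After op 10 (pop): stack=[empty] mem=[0,0,13,0]
After op 11 (push 13): stack=[13] mem=[0,0,13,0]
After op 12 (push 16): stack=[13,16] mem=[0,0,13,0]
After op 13 (STO M2): stack=[13] mem=[0,0,16,0]
After op 14 (RCL M0): stack=[13,0] mem=[0,0,16,0]
After op 15 (dup): stack=[13,0,0] mem=[0,0,16,0]
After op 16 (RCL M0): stack=[13,0,0,0] mem=[0,0,16,0]
After op 17 (RCL M0): stack=[13,0,0,0,0] mem=[0,0,16,0]
After op 18 (pop): stack=[13,0,0,0] mem=[0,0,16,0]
After op 19 (dup): stack=[13,0,0,0,0] mem=[0,0,16,0]
After op 20 (swap): stack=[13,0,0,0,0] mem=[0,0,16,0]
After op 21 (*): stack=[13,0,0,0] mem=[0,0,16,0]
After op 22 (*): stack=[13,0,0] mem=[0,0,16,0]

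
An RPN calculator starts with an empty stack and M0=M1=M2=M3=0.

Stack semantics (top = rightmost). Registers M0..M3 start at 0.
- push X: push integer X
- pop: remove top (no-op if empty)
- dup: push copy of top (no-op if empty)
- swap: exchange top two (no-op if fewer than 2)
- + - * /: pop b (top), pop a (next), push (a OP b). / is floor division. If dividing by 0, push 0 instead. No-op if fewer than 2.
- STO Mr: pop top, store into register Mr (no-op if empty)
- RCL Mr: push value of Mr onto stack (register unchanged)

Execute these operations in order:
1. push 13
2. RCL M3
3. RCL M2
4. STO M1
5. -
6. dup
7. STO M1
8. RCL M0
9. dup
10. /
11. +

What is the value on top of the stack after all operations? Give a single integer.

Answer: 13

Derivation:
After op 1 (push 13): stack=[13] mem=[0,0,0,0]
After op 2 (RCL M3): stack=[13,0] mem=[0,0,0,0]
After op 3 (RCL M2): stack=[13,0,0] mem=[0,0,0,0]
After op 4 (STO M1): stack=[13,0] mem=[0,0,0,0]
After op 5 (-): stack=[13] mem=[0,0,0,0]
After op 6 (dup): stack=[13,13] mem=[0,0,0,0]
After op 7 (STO M1): stack=[13] mem=[0,13,0,0]
After op 8 (RCL M0): stack=[13,0] mem=[0,13,0,0]
After op 9 (dup): stack=[13,0,0] mem=[0,13,0,0]
After op 10 (/): stack=[13,0] mem=[0,13,0,0]
After op 11 (+): stack=[13] mem=[0,13,0,0]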